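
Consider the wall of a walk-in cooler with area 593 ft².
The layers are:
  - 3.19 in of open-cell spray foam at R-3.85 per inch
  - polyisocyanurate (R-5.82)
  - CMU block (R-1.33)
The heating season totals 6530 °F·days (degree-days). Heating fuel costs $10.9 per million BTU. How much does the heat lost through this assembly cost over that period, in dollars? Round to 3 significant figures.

3.19 × 3.85 = 12.28
R_total = 12.28 + 5.82 + 1.33 = 19.43 ft²·°F·h/BTU
E = A × HDD × 24 / R = 593 × 6530 × 24 / 19.43 = 4783000 BTU
Cost = 4783000/10⁶ × 10.9 = $52.13

52.1 dollars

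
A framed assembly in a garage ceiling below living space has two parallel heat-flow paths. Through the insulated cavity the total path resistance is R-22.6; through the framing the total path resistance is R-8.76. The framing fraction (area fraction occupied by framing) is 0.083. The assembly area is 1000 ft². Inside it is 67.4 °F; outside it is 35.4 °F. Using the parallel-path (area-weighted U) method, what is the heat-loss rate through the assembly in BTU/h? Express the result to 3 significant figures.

1600 BTU/h

U_eff = 0.917/22.6 + 0.083/8.76 = 0.04058 + 0.009475 = 0.05005
R_eff = 1/U_eff = 19.98 ft²·°F·h/BTU
Q = 1000 × (67.4 − 35.4) / 19.98 = 1602 BTU/h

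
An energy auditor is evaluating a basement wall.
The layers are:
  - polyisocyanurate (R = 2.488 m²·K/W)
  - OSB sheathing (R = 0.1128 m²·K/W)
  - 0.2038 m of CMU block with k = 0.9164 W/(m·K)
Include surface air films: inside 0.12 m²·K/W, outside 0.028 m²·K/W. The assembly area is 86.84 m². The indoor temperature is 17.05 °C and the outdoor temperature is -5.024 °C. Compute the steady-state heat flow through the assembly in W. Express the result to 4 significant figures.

0.2038/0.9164 = 0.22239
R_total = 0.12 + 2.488 + 0.1128 + 0.22239 + 0.028 = 2.9712 m²·K/W
Q = A·ΔT/R = 86.84 × (17.05 − (-5.024)) / 2.9712 = 645.16 W

645.2 W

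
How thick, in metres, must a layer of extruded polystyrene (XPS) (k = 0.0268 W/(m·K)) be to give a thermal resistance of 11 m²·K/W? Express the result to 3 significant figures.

L = R·k = 11 × 0.0268 = 0.2948 m

0.295 m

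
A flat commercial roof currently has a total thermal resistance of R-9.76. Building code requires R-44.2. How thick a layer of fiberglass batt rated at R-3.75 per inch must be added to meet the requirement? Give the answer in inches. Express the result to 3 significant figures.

9.18 in

ΔR = 44.2 − 9.76 = 34.44 ft²·°F·h/BTU
L = ΔR / (R/in) = 34.44/3.75 = 9.184 in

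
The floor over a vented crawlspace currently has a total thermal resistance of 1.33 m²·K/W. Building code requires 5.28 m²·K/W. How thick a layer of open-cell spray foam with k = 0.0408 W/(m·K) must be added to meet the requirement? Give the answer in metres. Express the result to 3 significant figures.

ΔR = 5.28 − 1.33 = 3.95 m²·K/W
L = ΔR × k = 3.95 × 0.0408 = 0.1612 m

0.161 m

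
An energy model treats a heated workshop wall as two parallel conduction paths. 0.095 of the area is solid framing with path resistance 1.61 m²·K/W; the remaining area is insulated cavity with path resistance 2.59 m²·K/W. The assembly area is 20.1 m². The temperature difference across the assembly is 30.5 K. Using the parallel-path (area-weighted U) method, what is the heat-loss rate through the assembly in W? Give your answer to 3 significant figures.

U_eff = 0.905/2.59 + 0.095/1.61 = 0.3494 + 0.05901 = 0.4084
R_eff = 1/U_eff = 2.448 m²·K/W
Q = 20.1 × 30.5 / 2.448 = 250.4 W

250 W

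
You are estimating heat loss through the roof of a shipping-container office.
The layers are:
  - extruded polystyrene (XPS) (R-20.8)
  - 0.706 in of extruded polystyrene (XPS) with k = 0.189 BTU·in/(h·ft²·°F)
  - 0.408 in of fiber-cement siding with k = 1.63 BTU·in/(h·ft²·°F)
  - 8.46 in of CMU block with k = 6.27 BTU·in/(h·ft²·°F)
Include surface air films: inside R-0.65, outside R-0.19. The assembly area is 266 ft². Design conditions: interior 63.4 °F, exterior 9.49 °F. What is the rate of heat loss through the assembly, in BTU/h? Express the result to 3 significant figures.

0.706/0.189 = 3.735
0.408/1.63 = 0.2503
8.46/6.27 = 1.349
R_total = 0.65 + 20.8 + 3.735 + 0.2503 + 1.349 + 0.19 = 26.98 ft²·°F·h/BTU
Q = A·ΔT/R = 266 × (63.4 − 9.49) / 26.98 = 531.6 BTU/h

532 BTU/h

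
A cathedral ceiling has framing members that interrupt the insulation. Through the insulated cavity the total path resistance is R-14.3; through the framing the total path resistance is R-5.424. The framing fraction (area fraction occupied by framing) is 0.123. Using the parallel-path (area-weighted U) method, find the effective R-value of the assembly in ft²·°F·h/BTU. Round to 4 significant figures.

U_eff = 0.877/14.3 + 0.123/5.424 = 0.061329 + 0.022677 = 0.084006
R_eff = 1/U_eff = 11.904 ft²·°F·h/BTU

11.90 ft²·°F·h/BTU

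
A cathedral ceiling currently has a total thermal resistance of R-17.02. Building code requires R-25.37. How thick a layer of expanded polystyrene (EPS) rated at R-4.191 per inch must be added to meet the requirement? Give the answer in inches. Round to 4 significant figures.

1.992 in

ΔR = 25.37 − 17.02 = 8.35 ft²·°F·h/BTU
L = ΔR / (R/in) = 8.35/4.191 = 1.9924 in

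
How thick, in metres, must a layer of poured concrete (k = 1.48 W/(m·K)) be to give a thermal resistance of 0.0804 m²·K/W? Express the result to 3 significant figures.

0.119 m

L = R·k = 0.0804 × 1.48 = 0.119 m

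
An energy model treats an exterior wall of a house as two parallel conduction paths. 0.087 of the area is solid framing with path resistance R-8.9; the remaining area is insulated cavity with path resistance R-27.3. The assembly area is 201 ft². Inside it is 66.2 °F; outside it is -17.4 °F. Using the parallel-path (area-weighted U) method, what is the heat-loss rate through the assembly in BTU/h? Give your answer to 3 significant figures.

U_eff = 0.913/27.3 + 0.087/8.9 = 0.03344 + 0.009775 = 0.04322
R_eff = 1/U_eff = 23.14 ft²·°F·h/BTU
Q = 201 × (66.2 − (-17.4)) / 23.14 = 726.2 BTU/h

726 BTU/h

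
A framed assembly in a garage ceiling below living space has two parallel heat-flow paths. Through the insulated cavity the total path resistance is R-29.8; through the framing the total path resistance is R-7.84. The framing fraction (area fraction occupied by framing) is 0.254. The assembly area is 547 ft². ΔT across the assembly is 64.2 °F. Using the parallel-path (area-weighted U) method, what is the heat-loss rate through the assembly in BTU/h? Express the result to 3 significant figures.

U_eff = 0.746/29.8 + 0.254/7.84 = 0.02503 + 0.0324 = 0.05743
R_eff = 1/U_eff = 17.41 ft²·°F·h/BTU
Q = 547 × 64.2 / 17.41 = 2017 BTU/h

2020 BTU/h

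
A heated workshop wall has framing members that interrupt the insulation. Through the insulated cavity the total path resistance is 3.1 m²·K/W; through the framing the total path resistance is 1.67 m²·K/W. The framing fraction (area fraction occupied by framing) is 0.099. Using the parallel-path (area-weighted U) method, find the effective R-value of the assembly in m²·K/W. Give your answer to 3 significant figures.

2.86 m²·K/W

U_eff = 0.901/3.1 + 0.099/1.67 = 0.2906 + 0.05928 = 0.3499
R_eff = 1/U_eff = 2.858 m²·K/W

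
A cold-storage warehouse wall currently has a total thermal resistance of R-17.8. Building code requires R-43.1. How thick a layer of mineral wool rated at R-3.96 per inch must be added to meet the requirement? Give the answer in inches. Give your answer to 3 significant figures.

6.39 in

ΔR = 43.1 − 17.8 = 25.3 ft²·°F·h/BTU
L = ΔR / (R/in) = 25.3/3.96 = 6.389 in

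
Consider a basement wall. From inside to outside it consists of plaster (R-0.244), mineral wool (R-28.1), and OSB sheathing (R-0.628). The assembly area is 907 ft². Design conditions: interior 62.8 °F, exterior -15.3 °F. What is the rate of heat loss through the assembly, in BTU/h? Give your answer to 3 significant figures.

2450 BTU/h

R_total = 0.244 + 28.1 + 0.628 = 28.97 ft²·°F·h/BTU
Q = A·ΔT/R = 907 × (62.8 − (-15.3)) / 28.97 = 2445 BTU/h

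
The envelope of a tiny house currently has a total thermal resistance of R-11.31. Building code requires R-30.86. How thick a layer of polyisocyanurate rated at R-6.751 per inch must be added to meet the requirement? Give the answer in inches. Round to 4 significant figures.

2.896 in

ΔR = 30.86 − 11.31 = 19.55 ft²·°F·h/BTU
L = ΔR / (R/in) = 19.55/6.751 = 2.8959 in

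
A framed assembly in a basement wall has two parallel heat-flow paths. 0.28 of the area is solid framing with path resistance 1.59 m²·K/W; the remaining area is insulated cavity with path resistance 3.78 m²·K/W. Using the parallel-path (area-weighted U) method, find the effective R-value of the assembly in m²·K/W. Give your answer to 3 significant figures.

U_eff = 0.72/3.78 + 0.28/1.59 = 0.1905 + 0.1761 = 0.3666
R_eff = 1/U_eff = 2.728 m²·K/W

2.73 m²·K/W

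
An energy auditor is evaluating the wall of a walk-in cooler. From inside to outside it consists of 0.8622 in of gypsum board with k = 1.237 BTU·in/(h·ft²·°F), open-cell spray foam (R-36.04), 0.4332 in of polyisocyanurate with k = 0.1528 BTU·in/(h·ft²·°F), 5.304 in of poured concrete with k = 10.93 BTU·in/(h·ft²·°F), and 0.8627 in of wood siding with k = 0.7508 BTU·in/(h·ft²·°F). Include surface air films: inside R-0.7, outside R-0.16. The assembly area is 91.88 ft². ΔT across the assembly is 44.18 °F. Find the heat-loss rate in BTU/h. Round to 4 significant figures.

96.50 BTU/h

0.8622/1.237 = 0.69701
0.4332/0.1528 = 2.8351
5.304/10.93 = 0.48527
0.8627/0.7508 = 1.149
R_total = 0.7 + 0.69701 + 36.04 + 2.8351 + 0.48527 + 1.149 + 0.16 = 42.066 ft²·°F·h/BTU
Q = A·ΔT/R = 91.88 × 44.18 / 42.066 = 96.496 BTU/h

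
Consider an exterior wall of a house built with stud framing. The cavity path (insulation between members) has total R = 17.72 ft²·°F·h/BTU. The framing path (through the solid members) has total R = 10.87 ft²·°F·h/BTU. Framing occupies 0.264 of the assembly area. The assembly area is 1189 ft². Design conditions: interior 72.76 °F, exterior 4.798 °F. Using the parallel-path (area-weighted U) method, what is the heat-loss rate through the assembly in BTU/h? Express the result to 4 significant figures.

5319 BTU/h

U_eff = 0.736/17.72 + 0.264/10.87 = 0.041535 + 0.024287 = 0.065822
R_eff = 1/U_eff = 15.192 ft²·°F·h/BTU
Q = 1189 × (72.76 − 4.798) / 15.192 = 5318.9 BTU/h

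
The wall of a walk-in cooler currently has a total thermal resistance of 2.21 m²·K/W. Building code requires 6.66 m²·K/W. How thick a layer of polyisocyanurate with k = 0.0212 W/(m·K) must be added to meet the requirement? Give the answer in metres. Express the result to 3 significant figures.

0.0943 m

ΔR = 6.66 − 2.21 = 4.45 m²·K/W
L = ΔR × k = 4.45 × 0.0212 = 0.09434 m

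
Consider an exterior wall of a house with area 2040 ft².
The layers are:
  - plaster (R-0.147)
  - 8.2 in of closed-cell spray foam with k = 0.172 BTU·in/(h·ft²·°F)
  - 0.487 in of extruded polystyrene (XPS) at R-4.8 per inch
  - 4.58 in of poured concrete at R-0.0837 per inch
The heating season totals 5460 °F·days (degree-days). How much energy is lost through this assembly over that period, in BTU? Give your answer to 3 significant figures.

8.2/0.172 = 47.67
0.487 × 4.8 = 2.338
4.58 × 0.0837 = 0.3833
R_total = 0.147 + 47.67 + 2.338 + 0.3833 = 50.54 ft²·°F·h/BTU
E = A × HDD × 24 / R = 2040 × 5460 × 24 / 50.54 = 5289000 BTU

5290000 BTU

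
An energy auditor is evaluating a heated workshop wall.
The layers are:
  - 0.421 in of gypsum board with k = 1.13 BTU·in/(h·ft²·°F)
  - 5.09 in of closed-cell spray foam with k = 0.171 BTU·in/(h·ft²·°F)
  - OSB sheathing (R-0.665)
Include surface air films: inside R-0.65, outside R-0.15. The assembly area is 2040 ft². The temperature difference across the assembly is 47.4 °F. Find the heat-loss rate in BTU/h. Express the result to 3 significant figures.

3060 BTU/h

0.421/1.13 = 0.3726
5.09/0.171 = 29.77
R_total = 0.65 + 0.3726 + 29.77 + 0.665 + 0.15 = 31.6 ft²·°F·h/BTU
Q = A·ΔT/R = 2040 × 47.4 / 31.6 = 3060 BTU/h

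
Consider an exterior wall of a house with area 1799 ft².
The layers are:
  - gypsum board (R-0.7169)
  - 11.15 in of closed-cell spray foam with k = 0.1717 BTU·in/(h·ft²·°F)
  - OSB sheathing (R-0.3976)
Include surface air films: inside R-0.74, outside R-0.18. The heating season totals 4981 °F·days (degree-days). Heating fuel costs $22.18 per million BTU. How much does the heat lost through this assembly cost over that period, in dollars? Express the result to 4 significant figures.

71.22 dollars

11.15/0.1717 = 64.939
R_total = 0.74 + 0.7169 + 64.939 + 0.3976 + 0.18 = 66.973 ft²·°F·h/BTU
E = A × HDD × 24 / R = 1799 × 4981 × 24 / 66.973 = 3211100 BTU
Cost = 3211100/10⁶ × 22.18 = $71.223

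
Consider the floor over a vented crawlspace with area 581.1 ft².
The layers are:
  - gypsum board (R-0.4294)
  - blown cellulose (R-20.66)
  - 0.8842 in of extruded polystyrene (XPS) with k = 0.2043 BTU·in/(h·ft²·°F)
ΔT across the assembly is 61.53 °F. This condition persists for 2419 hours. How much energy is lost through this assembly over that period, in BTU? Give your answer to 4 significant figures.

0.8842/0.2043 = 4.3279
R_total = 0.4294 + 20.66 + 4.3279 = 25.417 ft²·°F·h/BTU
Q = 581.1 × 61.53 / 25.417 = 1406.7 BTU/h
E = 1406.7 × 2419 = 3402900 BTU

3403000 BTU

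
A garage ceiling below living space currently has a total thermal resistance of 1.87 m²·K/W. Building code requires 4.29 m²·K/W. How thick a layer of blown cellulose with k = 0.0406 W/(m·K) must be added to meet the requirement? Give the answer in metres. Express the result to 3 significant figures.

0.0983 m

ΔR = 4.29 − 1.87 = 2.42 m²·K/W
L = ΔR × k = 2.42 × 0.0406 = 0.09825 m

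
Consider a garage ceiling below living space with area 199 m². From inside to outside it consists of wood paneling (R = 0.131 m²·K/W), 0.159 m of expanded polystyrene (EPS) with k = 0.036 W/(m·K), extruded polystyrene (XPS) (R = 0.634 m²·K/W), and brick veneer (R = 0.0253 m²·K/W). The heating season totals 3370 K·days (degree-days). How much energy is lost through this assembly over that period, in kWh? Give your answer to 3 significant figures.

3090 kWh

0.159/0.036 = 4.417
R_total = 0.131 + 4.417 + 0.634 + 0.0253 = 5.207 m²·K/W
E = A × HDD × 24 / R / 1000 = 199 × 3370 × 24 / 5.207 / 1000 = 3091 kWh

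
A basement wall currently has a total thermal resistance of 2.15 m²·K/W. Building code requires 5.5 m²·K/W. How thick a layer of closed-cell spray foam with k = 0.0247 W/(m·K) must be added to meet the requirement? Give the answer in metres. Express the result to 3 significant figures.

0.0827 m

ΔR = 5.5 − 2.15 = 3.35 m²·K/W
L = ΔR × k = 3.35 × 0.0247 = 0.08274 m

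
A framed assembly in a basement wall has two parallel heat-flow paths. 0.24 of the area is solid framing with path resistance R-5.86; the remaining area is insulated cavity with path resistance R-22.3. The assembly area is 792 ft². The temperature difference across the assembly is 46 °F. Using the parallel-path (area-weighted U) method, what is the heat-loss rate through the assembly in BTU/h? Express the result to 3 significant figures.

U_eff = 0.76/22.3 + 0.24/5.86 = 0.03408 + 0.04096 = 0.07504
R_eff = 1/U_eff = 13.33 ft²·°F·h/BTU
Q = 792 × 46 / 13.33 = 2734 BTU/h

2730 BTU/h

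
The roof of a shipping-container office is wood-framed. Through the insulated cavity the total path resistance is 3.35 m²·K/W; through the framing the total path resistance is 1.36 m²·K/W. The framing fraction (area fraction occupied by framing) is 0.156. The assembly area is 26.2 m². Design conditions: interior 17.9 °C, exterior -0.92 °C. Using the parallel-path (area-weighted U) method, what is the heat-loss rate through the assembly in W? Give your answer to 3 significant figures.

181 W

U_eff = 0.844/3.35 + 0.156/1.36 = 0.2519 + 0.1147 = 0.3666
R_eff = 1/U_eff = 2.727 m²·K/W
Q = 26.2 × (17.9 − (-0.92)) / 2.727 = 180.8 W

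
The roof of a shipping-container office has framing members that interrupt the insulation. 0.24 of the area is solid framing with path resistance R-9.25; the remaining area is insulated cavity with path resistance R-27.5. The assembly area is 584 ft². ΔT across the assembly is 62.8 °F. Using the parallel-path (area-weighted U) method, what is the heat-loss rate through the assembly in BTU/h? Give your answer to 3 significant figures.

U_eff = 0.76/27.5 + 0.24/9.25 = 0.02764 + 0.02595 = 0.05358
R_eff = 1/U_eff = 18.66 ft²·°F·h/BTU
Q = 584 × 62.8 / 18.66 = 1965 BTU/h

1970 BTU/h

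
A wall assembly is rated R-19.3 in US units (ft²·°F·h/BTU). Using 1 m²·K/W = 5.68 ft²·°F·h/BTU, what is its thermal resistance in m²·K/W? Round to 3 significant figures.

3.40 m²·K/W

R_SI = 19.3/5.68 = 3.398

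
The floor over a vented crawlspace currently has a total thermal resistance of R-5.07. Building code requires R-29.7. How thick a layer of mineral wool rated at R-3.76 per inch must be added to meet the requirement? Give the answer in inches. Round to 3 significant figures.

6.55 in

ΔR = 29.7 − 5.07 = 24.63 ft²·°F·h/BTU
L = ΔR / (R/in) = 24.63/3.76 = 6.551 in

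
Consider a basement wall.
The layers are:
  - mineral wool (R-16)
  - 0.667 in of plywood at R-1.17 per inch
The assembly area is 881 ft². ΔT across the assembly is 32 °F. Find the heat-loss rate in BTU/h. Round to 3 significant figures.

0.667 × 1.17 = 0.7804
R_total = 16 + 0.7804 = 16.78 ft²·°F·h/BTU
Q = A·ΔT/R = 881 × 32 / 16.78 = 1680 BTU/h

1680 BTU/h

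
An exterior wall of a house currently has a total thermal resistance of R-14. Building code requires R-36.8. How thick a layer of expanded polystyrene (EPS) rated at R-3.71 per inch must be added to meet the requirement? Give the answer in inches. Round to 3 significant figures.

6.15 in

ΔR = 36.8 − 14 = 22.8 ft²·°F·h/BTU
L = ΔR / (R/in) = 22.8/3.71 = 6.146 in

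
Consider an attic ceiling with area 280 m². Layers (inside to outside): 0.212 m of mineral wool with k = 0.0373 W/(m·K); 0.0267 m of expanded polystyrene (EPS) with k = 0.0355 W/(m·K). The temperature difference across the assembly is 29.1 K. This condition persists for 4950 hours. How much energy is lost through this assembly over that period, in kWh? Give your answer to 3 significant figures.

6270 kWh

0.212/0.0373 = 5.684
0.0267/0.0355 = 0.7521
R_total = 5.684 + 0.7521 = 6.436 m²·K/W
Q = 280 × 29.1 / 6.436 = 1266 W
E = 1266 W × 4950 h / 1000 = 6267 kWh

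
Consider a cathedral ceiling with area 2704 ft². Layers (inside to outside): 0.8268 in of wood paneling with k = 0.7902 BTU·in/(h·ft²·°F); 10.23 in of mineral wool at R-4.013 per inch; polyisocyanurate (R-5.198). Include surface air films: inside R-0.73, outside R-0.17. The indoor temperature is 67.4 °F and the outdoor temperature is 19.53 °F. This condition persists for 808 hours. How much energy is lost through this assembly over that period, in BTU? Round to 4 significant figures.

0.8268/0.7902 = 1.0463
10.23 × 4.013 = 41.053
R_total = 0.73 + 1.0463 + 41.053 + 5.198 + 0.17 = 48.197 ft²·°F·h/BTU
Q = 2704 × (67.4 − 19.53) / 48.197 = 2685.6 BTU/h
E = 2685.6 × 808 = 2170000 BTU

2170000 BTU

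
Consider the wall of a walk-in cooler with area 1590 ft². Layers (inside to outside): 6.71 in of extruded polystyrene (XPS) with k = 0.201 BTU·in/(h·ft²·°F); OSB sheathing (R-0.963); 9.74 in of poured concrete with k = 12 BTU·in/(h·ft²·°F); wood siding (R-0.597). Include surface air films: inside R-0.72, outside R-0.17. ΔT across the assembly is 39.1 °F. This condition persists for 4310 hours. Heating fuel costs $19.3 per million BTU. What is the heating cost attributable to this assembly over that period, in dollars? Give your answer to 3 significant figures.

6.71/0.201 = 33.38
9.74/12 = 0.8117
R_total = 0.72 + 33.38 + 0.963 + 0.8117 + 0.597 + 0.17 = 36.64 ft²·°F·h/BTU
Q = 1590 × 39.1 / 36.64 = 1697 BTU/h
E = 1697 × 4310 = 7312000 BTU
Cost = 7312000/10⁶ × 19.3 = $141.1

141 dollars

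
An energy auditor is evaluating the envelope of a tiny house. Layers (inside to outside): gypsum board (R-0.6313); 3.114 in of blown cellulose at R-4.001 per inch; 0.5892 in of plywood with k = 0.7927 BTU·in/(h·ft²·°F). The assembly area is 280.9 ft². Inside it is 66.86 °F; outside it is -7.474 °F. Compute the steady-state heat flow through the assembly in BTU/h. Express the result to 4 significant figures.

1509 BTU/h

3.114 × 4.001 = 12.459
0.5892/0.7927 = 0.74328
R_total = 0.6313 + 12.459 + 0.74328 = 13.834 ft²·°F·h/BTU
Q = A·ΔT/R = 280.9 × (66.86 − (-7.474)) / 13.834 = 1509.4 BTU/h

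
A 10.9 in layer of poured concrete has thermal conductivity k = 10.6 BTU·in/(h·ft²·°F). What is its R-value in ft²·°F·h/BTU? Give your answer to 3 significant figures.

1.03 ft²·°F·h/BTU

R = L/k = 10.9/10.6 = 1.028 ft²·°F·h/BTU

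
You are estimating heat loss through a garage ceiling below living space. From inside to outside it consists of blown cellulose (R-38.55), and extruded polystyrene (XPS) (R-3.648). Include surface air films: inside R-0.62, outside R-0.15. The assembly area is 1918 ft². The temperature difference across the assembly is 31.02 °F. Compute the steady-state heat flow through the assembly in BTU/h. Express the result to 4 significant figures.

R_total = 0.62 + 38.55 + 3.648 + 0.15 = 42.968 ft²·°F·h/BTU
Q = A·ΔT/R = 1918 × 31.02 / 42.968 = 1384.7 BTU/h

1385 BTU/h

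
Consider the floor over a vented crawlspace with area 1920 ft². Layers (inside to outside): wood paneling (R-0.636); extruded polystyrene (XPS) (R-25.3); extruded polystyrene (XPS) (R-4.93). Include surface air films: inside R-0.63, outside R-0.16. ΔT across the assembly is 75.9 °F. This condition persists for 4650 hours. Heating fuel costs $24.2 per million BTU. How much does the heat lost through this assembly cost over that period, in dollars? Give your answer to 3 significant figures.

518 dollars

R_total = 0.63 + 0.636 + 25.3 + 4.93 + 0.16 = 31.66 ft²·°F·h/BTU
Q = 1920 × 75.9 / 31.66 = 4603 BTU/h
E = 4603 × 4650 = 21410000 BTU
Cost = 21410000/10⁶ × 24.2 = $518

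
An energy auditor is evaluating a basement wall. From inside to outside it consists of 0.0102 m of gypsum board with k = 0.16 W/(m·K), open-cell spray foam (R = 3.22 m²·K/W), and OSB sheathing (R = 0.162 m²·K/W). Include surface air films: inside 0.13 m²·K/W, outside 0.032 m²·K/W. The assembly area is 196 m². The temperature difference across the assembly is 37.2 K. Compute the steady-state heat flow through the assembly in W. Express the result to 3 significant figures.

0.0102/0.16 = 0.06375
R_total = 0.13 + 0.06375 + 3.22 + 0.162 + 0.032 = 3.608 m²·K/W
Q = A·ΔT/R = 196 × 37.2 / 3.608 = 2021 W

2020 W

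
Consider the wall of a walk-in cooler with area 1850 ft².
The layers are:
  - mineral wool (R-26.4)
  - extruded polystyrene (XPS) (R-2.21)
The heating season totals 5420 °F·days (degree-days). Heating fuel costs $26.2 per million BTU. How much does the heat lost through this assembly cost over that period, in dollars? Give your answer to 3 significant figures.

R_total = 26.4 + 2.21 = 28.61 ft²·°F·h/BTU
E = A × HDD × 24 / R = 1850 × 5420 × 24 / 28.61 = 8411000 BTU
Cost = 8411000/10⁶ × 26.2 = $220.4

220 dollars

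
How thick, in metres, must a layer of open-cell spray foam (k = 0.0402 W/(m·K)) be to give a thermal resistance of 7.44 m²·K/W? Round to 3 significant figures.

0.299 m

L = R·k = 7.44 × 0.0402 = 0.2991 m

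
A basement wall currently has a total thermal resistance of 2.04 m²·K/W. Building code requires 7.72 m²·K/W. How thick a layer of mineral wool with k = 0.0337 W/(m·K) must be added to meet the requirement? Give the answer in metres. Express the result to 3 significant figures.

ΔR = 7.72 − 2.04 = 5.68 m²·K/W
L = ΔR × k = 5.68 × 0.0337 = 0.1914 m

0.191 m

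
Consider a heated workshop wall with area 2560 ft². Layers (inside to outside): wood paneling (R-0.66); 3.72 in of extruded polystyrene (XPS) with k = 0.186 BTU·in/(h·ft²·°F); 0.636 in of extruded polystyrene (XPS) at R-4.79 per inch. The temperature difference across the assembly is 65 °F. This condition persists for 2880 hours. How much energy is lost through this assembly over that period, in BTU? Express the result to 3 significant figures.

20200000 BTU

3.72/0.186 = 20
0.636 × 4.79 = 3.046
R_total = 0.66 + 20 + 3.046 = 23.71 ft²·°F·h/BTU
Q = 2560 × 65 / 23.71 = 7019 BTU/h
E = 7019 × 2880 = 20220000 BTU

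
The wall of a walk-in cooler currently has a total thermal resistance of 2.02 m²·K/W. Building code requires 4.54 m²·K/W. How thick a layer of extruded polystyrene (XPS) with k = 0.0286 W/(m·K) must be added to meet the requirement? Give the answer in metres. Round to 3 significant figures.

ΔR = 4.54 − 2.02 = 2.52 m²·K/W
L = ΔR × k = 2.52 × 0.0286 = 0.07207 m

0.0721 m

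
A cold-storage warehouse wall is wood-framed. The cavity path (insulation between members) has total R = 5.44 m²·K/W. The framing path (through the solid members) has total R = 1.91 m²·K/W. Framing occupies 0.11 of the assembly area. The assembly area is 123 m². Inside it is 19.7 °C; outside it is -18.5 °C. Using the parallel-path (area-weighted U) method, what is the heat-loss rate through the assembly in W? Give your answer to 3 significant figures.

1040 W

U_eff = 0.89/5.44 + 0.11/1.91 = 0.1636 + 0.05759 = 0.2212
R_eff = 1/U_eff = 4.521 m²·K/W
Q = 123 × (19.7 − (-18.5)) / 4.521 = 1039 W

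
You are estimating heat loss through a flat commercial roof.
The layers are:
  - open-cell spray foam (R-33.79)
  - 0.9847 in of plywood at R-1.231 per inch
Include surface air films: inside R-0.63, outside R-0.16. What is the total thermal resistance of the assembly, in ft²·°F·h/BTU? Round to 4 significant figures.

35.79 ft²·°F·h/BTU

0.9847 × 1.231 = 1.2122
R_total = 0.63 + 33.79 + 1.2122 + 0.16 = 35.792 ft²·°F·h/BTU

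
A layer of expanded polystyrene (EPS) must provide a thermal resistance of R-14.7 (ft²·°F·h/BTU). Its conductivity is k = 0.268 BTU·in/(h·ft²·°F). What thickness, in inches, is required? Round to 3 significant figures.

3.94 in

L = R × k = 14.7 × 0.268 = 3.94 in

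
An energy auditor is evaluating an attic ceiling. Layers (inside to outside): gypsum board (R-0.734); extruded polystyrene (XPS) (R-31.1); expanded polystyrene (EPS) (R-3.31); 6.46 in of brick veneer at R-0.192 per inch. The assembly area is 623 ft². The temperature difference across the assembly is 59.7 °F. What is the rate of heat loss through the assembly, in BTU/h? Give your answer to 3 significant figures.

6.46 × 0.192 = 1.24
R_total = 0.734 + 31.1 + 3.31 + 1.24 = 36.38 ft²·°F·h/BTU
Q = A·ΔT/R = 623 × 59.7 / 36.38 = 1022 BTU/h

1020 BTU/h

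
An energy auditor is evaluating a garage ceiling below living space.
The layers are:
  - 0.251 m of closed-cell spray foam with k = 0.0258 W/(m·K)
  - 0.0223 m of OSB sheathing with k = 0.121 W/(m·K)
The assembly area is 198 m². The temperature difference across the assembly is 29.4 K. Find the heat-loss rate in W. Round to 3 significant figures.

587 W

0.251/0.0258 = 9.729
0.0223/0.121 = 0.1843
R_total = 9.729 + 0.1843 = 9.913 m²·K/W
Q = A·ΔT/R = 198 × 29.4 / 9.913 = 587.2 W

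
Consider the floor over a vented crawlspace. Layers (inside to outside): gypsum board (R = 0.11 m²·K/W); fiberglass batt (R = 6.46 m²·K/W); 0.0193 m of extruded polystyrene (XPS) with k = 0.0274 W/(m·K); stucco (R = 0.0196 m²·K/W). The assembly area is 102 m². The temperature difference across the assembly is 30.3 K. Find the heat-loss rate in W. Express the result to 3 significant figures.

0.0193/0.0274 = 0.7044
R_total = 0.11 + 6.46 + 0.7044 + 0.0196 = 7.294 m²·K/W
Q = A·ΔT/R = 102 × 30.3 / 7.294 = 423.7 W

424 W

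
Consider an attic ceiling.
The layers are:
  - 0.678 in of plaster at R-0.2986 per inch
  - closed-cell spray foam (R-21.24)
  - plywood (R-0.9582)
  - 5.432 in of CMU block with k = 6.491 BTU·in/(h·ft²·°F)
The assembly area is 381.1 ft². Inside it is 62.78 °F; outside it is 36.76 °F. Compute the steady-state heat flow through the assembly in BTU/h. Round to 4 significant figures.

426.7 BTU/h

0.678 × 0.2986 = 0.20245
5.432/6.491 = 0.83685
R_total = 0.20245 + 21.24 + 0.9582 + 0.83685 = 23.238 ft²·°F·h/BTU
Q = A·ΔT/R = 381.1 × (62.78 − 36.76) / 23.238 = 426.73 BTU/h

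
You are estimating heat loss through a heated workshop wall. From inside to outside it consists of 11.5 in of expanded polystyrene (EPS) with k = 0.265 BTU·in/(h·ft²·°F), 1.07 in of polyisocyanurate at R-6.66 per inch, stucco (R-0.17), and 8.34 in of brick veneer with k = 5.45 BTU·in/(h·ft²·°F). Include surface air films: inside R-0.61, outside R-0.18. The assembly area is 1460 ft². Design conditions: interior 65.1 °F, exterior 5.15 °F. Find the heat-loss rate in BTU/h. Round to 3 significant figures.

11.5/0.265 = 43.4
1.07 × 6.66 = 7.126
8.34/5.45 = 1.53
R_total = 0.61 + 43.4 + 7.126 + 0.17 + 1.53 + 0.18 = 53.01 ft²·°F·h/BTU
Q = A·ΔT/R = 1460 × (65.1 − 5.15) / 53.01 = 1651 BTU/h

1650 BTU/h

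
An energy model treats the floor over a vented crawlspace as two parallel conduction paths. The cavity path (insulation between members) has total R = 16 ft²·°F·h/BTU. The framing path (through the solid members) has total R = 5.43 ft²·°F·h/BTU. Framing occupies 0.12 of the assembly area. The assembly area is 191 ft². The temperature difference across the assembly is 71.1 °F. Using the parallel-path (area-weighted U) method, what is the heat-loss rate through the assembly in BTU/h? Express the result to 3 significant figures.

U_eff = 0.88/16 + 0.12/5.43 = 0.055 + 0.0221 = 0.0771
R_eff = 1/U_eff = 12.97 ft²·°F·h/BTU
Q = 191 × 71.1 / 12.97 = 1047 BTU/h

1050 BTU/h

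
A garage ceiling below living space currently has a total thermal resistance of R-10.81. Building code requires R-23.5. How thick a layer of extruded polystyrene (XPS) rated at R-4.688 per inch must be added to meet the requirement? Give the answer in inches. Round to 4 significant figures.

ΔR = 23.5 − 10.81 = 12.69 ft²·°F·h/BTU
L = ΔR / (R/in) = 12.69/4.688 = 2.7069 in

2.707 in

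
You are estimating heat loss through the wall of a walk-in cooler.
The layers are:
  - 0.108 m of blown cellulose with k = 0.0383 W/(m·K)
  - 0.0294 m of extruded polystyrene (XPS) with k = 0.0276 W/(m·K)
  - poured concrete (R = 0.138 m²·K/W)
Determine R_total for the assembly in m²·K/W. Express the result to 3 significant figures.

4.02 m²·K/W

0.108/0.0383 = 2.82
0.0294/0.0276 = 1.065
R_total = 2.82 + 1.065 + 0.138 = 4.023 m²·K/W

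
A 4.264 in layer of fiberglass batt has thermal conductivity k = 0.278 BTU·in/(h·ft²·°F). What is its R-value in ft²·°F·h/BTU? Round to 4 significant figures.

R = L/k = 4.264/0.278 = 15.338 ft²·°F·h/BTU

15.34 ft²·°F·h/BTU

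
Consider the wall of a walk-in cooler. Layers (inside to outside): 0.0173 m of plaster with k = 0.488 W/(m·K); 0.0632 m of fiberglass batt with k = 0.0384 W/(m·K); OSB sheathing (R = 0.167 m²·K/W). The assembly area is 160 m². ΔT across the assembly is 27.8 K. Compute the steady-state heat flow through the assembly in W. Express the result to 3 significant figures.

0.0173/0.488 = 0.03545
0.0632/0.0384 = 1.646
R_total = 0.03545 + 1.646 + 0.167 = 1.848 m²·K/W
Q = A·ΔT/R = 160 × 27.8 / 1.848 = 2407 W

2410 W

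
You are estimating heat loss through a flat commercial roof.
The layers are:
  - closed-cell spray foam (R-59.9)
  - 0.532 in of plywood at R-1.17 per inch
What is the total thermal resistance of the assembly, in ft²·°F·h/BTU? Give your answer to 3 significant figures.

60.5 ft²·°F·h/BTU

0.532 × 1.17 = 0.6224
R_total = 59.9 + 0.6224 = 60.52 ft²·°F·h/BTU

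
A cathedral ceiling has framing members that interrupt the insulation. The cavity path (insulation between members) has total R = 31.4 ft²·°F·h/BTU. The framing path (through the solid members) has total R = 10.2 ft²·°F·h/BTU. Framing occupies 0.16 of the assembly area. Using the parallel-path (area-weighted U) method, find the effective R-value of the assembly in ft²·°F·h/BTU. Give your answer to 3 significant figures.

U_eff = 0.84/31.4 + 0.16/10.2 = 0.02675 + 0.01569 = 0.04244
R_eff = 1/U_eff = 23.56 ft²·°F·h/BTU

23.6 ft²·°F·h/BTU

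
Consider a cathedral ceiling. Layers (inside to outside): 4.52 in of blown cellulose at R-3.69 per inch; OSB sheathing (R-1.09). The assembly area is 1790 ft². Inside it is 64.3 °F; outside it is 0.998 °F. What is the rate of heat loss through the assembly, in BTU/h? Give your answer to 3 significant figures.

4.52 × 3.69 = 16.68
R_total = 16.68 + 1.09 = 17.77 ft²·°F·h/BTU
Q = A·ΔT/R = 1790 × (64.3 − 0.998) / 17.77 = 6377 BTU/h

6380 BTU/h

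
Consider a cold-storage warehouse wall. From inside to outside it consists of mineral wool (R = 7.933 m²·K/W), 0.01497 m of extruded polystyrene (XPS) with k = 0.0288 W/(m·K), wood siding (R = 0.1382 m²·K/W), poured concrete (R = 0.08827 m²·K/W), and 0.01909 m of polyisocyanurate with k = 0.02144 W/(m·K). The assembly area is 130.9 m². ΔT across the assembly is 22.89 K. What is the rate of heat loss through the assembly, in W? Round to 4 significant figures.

313.1 W

0.01497/0.0288 = 0.51979
0.01909/0.02144 = 0.89039
R_total = 7.933 + 0.51979 + 0.1382 + 0.08827 + 0.89039 = 9.5697 m²·K/W
Q = A·ΔT/R = 130.9 × 22.89 / 9.5697 = 313.1 W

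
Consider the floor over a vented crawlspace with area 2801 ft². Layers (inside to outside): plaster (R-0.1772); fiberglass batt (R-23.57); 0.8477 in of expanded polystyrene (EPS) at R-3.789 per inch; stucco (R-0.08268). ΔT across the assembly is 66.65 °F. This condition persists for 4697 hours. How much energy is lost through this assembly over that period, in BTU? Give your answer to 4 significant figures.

0.8477 × 3.789 = 3.2119
R_total = 0.1772 + 23.57 + 3.2119 + 0.08268 = 27.042 ft²·°F·h/BTU
Q = 2801 × 66.65 / 27.042 = 6903.6 BTU/h
E = 6903.6 × 4697 = 32426000 BTU

32430000 BTU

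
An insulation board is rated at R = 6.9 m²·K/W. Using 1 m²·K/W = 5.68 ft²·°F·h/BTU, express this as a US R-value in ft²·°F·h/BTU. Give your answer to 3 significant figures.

39.2 ft²·°F·h/BTU

R_US = 6.9 × 5.68 = 39.19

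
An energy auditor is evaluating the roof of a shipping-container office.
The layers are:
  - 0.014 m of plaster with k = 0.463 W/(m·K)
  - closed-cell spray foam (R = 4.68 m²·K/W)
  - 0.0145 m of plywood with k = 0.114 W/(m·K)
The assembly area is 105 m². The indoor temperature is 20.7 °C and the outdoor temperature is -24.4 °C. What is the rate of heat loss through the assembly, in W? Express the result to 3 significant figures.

979 W

0.014/0.463 = 0.03024
0.0145/0.114 = 0.1272
R_total = 0.03024 + 4.68 + 0.1272 = 4.837 m²·K/W
Q = A·ΔT/R = 105 × (20.7 − (-24.4)) / 4.837 = 978.9 W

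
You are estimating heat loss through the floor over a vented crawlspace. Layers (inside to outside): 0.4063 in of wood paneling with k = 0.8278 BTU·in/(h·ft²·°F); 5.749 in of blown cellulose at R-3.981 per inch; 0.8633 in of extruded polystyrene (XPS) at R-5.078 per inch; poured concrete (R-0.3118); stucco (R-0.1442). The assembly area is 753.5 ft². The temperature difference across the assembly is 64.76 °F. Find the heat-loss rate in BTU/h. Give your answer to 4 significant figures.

1729 BTU/h

0.4063/0.8278 = 0.49082
5.749 × 3.981 = 22.887
0.8633 × 5.078 = 4.3838
R_total = 0.49082 + 22.887 + 4.3838 + 0.3118 + 0.1442 = 28.217 ft²·°F·h/BTU
Q = A·ΔT/R = 753.5 × 64.76 / 28.217 = 1729.3 BTU/h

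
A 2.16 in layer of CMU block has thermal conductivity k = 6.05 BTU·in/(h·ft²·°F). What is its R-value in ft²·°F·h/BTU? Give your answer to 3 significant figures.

0.357 ft²·°F·h/BTU

R = L/k = 2.16/6.05 = 0.357 ft²·°F·h/BTU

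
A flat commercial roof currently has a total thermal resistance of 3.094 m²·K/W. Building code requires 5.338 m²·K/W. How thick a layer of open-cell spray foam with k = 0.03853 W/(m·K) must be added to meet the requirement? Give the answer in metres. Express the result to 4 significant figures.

ΔR = 5.338 − 3.094 = 2.244 m²·K/W
L = ΔR × k = 2.244 × 0.03853 = 0.086461 m

0.08646 m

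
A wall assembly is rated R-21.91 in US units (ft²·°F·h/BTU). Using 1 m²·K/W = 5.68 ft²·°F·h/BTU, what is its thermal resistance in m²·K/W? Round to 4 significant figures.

R_SI = 21.91/5.68 = 3.8574

3.857 m²·K/W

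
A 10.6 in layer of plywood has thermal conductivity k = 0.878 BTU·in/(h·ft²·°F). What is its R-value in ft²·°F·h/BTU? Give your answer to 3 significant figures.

R = L/k = 10.6/0.878 = 12.07 ft²·°F·h/BTU

12.1 ft²·°F·h/BTU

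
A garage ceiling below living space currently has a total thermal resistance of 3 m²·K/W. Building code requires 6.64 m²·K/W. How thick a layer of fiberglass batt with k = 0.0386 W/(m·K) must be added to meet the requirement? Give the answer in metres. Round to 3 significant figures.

ΔR = 6.64 − 3 = 3.64 m²·K/W
L = ΔR × k = 3.64 × 0.0386 = 0.1405 m

0.141 m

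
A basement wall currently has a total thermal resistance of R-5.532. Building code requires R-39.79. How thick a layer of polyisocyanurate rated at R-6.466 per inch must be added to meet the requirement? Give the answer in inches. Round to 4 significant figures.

5.298 in

ΔR = 39.79 − 5.532 = 34.258 ft²·°F·h/BTU
L = ΔR / (R/in) = 34.258/6.466 = 5.2982 in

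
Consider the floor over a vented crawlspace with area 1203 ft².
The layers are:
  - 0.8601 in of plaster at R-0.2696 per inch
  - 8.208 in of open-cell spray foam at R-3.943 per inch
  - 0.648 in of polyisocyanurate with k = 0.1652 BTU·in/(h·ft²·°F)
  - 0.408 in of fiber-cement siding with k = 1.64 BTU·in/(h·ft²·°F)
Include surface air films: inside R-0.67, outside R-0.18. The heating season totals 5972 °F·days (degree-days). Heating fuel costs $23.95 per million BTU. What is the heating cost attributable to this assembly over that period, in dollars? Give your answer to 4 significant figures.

0.8601 × 0.2696 = 0.23188
8.208 × 3.943 = 32.364
0.648/0.1652 = 3.9225
0.408/1.64 = 0.24878
R_total = 0.67 + 0.23188 + 32.364 + 3.9225 + 0.24878 + 0.18 = 37.617 ft²·°F·h/BTU
E = A × HDD × 24 / R = 1203 × 5972 × 24 / 37.617 = 4583600 BTU
Cost = 4583600/10⁶ × 23.95 = $109.78

109.8 dollars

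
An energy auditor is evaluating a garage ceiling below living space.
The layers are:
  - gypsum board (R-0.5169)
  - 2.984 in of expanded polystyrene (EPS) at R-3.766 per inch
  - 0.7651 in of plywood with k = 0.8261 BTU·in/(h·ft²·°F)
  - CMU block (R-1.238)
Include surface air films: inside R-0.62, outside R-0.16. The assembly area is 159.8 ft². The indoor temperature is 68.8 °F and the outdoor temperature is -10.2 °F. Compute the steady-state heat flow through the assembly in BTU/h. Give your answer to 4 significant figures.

2.984 × 3.766 = 11.238
0.7651/0.8261 = 0.92616
R_total = 0.62 + 0.5169 + 11.238 + 0.92616 + 1.238 + 0.16 = 14.699 ft²·°F·h/BTU
Q = A·ΔT/R = 159.8 × (68.8 − (-10.2)) / 14.699 = 858.86 BTU/h

858.9 BTU/h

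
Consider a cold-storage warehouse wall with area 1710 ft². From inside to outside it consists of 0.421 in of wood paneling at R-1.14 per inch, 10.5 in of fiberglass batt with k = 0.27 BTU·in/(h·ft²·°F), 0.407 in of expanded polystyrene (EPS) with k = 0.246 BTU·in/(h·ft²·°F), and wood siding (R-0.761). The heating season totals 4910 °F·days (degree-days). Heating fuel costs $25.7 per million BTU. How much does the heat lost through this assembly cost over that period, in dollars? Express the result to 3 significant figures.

0.421 × 1.14 = 0.4799
10.5/0.27 = 38.89
0.407/0.246 = 1.654
R_total = 0.4799 + 38.89 + 1.654 + 0.761 = 41.78 ft²·°F·h/BTU
E = A × HDD × 24 / R = 1710 × 4910 × 24 / 41.78 = 4823000 BTU
Cost = 4823000/10⁶ × 25.7 = $123.9

124 dollars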